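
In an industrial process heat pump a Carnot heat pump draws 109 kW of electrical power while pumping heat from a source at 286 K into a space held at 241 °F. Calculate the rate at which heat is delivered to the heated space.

Q̇_H ≈ 411 kW

T_H = 241 °F → (241 − 32) × 5/9 = 116.11 °C = 389.26 K.
Reversible heating COP: COP_HP = T_H/(T_H − T_C) = 389.26/103.26 = 3.7697.
Q_H = COP_HP · W = 3.7697 × 109 = 411 kW.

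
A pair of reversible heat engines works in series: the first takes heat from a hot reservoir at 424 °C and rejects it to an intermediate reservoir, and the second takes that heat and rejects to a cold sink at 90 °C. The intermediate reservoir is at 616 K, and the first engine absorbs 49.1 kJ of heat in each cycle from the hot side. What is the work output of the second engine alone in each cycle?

T_H = 424 °C → 424 + 273.15 = 697.15 K.
T_C = 90 °C → 90 + 273.15 = 363.15 K.
Heat entering the second stage: Q_m = Q_H·(T_m/T_H) = 49.1 × 616.00/697.15 = 43.4 kJ.
Second-stage efficiency η₂ = 1 − T_C/T_m = 1 − 363.15/616.00 = 0.4105, so W₂ = η₂·Q_m = 17.8 kJ.

W₂ ≈ 17.8 kJ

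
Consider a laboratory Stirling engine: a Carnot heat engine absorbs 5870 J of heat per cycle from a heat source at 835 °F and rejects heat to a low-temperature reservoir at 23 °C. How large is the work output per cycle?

W ≈ 3450 J

T_H = 835 °F → (835 − 32) × 5/9 = 446.11 °C = 719.26 K.
T_C = 23 °C → 23 + 273.15 = 296.15 K.
Carnot efficiency: η = 1 − T_C/T_H = 1 − 296.15/719.26 = 0.5883.
W = η·Q_H = 0.5883 × 5870 = 3450 J.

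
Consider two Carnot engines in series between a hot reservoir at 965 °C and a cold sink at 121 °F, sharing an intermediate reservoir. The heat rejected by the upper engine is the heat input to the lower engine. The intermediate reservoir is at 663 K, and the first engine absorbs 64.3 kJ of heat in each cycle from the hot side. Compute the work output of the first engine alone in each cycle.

T_H = 965 °C → 965 + 273.15 = 1238.15 K.
T_C = 121 °F → (121 − 32) × 5/9 = 49.44 °C = 322.59 K.
First-stage efficiency η₁ = 1 − T_m/T_H = 1 − 663.00/1238.15 = 0.4645.
W₁ = η₁·Q_H = 0.4645 × 64.3 = 29.9 kJ.

W₁ ≈ 29.9 kJ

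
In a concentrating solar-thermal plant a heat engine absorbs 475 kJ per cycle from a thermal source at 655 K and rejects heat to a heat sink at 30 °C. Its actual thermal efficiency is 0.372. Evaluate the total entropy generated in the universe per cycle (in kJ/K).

ΔS_univ ≈ 0.2588 kJ/K

T_C = 30 °C → 30 + 273.15 = 303.15 K.
W = η·Q_H = 0.372 × 475 = 176.7 kJ, so Q_C = Q_H − W = 298.3 kJ.
Entropy balance on the reservoirs: −Q_H/T_H = -0.7252 kJ/K, +Q_C/T_C = 0.9840 kJ/K.
ΔS_univ = −Q_H/T_H + Q_C/T_C = 0.2588 kJ/K (> 0, since η = 0.372 < η_Carnot = 0.537).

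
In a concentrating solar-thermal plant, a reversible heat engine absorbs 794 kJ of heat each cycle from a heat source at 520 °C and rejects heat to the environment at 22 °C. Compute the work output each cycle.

T_H = 520 °C → 520 + 273.15 = 793.15 K.
T_C = 22 °C → 22 + 273.15 = 295.15 K.
Carnot efficiency: η = 1 − T_C/T_H = 1 − 295.15/793.15 = 0.6279.
W = η·Q_H = 0.6279 × 794 = 499 kJ.

W ≈ 499 kJ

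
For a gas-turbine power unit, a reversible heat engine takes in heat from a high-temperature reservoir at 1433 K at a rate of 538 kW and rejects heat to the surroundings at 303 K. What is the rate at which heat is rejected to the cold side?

Carnot efficiency: η = 1 − T_C/T_H = 1 − 303.00/1433.00 = 0.7886.
For a reversible cycle Q_C/Q_H = T_C/T_H, so Q_C = 538 × 303.00/1433.00 = 114 kW.

Q̇_C ≈ 114 kW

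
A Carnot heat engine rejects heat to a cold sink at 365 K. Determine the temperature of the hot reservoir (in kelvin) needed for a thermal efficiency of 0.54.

T_H ≈ 793.5 K

From η = 1 − T_C/T_H, solving for T_H gives T_H = T_C/(1 − η) = 365.00/(1 − 0.54) = 793.5 K.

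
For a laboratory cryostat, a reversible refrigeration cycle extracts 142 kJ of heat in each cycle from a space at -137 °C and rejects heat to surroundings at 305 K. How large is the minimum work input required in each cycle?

T_C = -137 °C → -137 + 273.15 = 136.15 K.
The reversible coefficient of performance is COP_R = T_C/(T_H − T_C) = 136.15/168.85 = 0.8063.
W = Q_C/COP_R = 142/0.8063 = 176 kJ.

W_in ≈ 176 kJ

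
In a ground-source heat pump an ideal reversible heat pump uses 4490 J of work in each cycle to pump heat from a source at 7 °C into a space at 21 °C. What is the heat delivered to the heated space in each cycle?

Q_H ≈ 94340 J

T_H = 21 °C → 21 + 273.15 = 294.15 K.
T_C = 7 °C → 7 + 273.15 = 280.15 K.
COP_HP = T_H/(T_H − T_C) = 294.15/14.00 = 21.0107.
Q_H = COP_HP · W = 21.0107 × 4490 = 94340 J.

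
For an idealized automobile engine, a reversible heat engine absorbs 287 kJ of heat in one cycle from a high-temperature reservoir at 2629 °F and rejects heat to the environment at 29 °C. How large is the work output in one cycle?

T_H = 2629 °F → (2629 − 32) × 5/9 = 1442.78 °C = 1715.93 K.
T_C = 29 °C → 29 + 273.15 = 302.15 K.
Since the cycle is reversible, η = 1 − T_C/T_H = 1 − 302.15/1715.93 = 0.8239.
W = η·Q_H = 0.8239 × 287 = 236 kJ.

W ≈ 236 kJ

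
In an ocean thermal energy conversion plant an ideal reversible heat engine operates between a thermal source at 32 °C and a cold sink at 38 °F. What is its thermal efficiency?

η ≈ 0.09394

T_H = 32 °C → 32 + 273.15 = 305.15 K.
T_C = 38 °F → (38 − 32) × 5/9 = 3.33 °C = 276.48 K.
Carnot efficiency: η = 1 − T_C/T_H = 1 − 276.48/305.15 = 0.09394.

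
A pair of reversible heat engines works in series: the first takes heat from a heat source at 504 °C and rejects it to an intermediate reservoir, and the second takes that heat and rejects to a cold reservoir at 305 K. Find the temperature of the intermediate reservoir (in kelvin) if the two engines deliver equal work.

T_H = 504 °C → 504 + 273.15 = 777.15 K.
For reversible stages Q_m = Q_H·(T_m/T_H). Setting W₁ = Q_H(1 − T_m/T_H) equal to W₂ = Q_m(1 − T_C/T_m) = Q_H·(T_m − T_C)/T_H gives T_H − T_m = T_m − T_C, so T_m = (T_H + T_C)/2 = (777.15 + 305.00)/2 = 541.1 K.

T_m ≈ 541.1 K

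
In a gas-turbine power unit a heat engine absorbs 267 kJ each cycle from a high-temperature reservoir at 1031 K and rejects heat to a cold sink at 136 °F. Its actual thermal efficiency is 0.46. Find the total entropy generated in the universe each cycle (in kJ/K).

ΔS_univ ≈ 0.177 kJ/K

T_C = 136 °F → (136 − 32) × 5/9 = 57.78 °C = 330.93 K.
W = η·Q_H = 0.46 × 267 = 122.8 kJ, so Q_C = Q_H − W = 144.2 kJ.
Reservoir entropy changes: ΔS_H = −Q_H/T_H = −267/1031.00 = -0.2590 kJ/K and ΔS_C = +Q_C/T_C = 144.2/330.93 = 0.4357 kJ/K.
ΔS_univ = −Q_H/T_H + Q_C/T_C = 0.177 kJ/K (> 0, since η = 0.46 < η_Carnot = 0.679).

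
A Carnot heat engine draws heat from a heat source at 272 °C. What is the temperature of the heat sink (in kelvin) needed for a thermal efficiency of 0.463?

T_C ≈ 292.7 K

T_H = 272 °C → 272 + 273.15 = 545.15 K.
From η = 1 − T_C/T_H, T_C = T_H·(1 − η) = 545.15 × (1 − 0.463) = 292.7 K.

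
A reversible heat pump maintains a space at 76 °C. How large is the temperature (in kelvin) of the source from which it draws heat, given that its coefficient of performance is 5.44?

T_C ≈ 285 K

T_H = 76 °C → 76 + 273.15 = 349.15 K.
COP_HP = T_H/(T_H − T_C) ⇒ T_C = T_H·(COP_HP − 1)/COP_HP = 349.15 × (5.44 − 1)/5.44 = 285 K.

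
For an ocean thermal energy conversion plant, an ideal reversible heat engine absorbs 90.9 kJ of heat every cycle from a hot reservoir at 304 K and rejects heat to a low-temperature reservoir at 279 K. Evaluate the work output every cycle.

W ≈ 7.48 kJ

The Carnot efficiency is η = 1 − T_C/T_H = 1 − 279.00/304.00 = 0.0822.
W = η·Q_H = 0.0822 × 90.9 = 7.48 kJ.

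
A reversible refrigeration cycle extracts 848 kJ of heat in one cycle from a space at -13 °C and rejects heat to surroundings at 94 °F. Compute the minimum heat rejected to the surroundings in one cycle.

T_H = 94 °F → (94 − 32) × 5/9 = 34.44 °C = 307.59 K.
T_C = -13 °C → -13 + 273.15 = 260.15 K.
For a reversible cycle Q_H/Q_C = T_H/T_C, so Q_H = Q_C·T_H/T_C = 848 × 307.59/260.15 = 1003 kJ.

Q_H ≈ 1003 kJ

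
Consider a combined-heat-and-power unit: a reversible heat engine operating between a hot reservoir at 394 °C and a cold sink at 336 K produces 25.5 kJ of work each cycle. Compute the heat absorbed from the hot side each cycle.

Q_H ≈ 51.37 kJ

T_H = 394 °C → 394 + 273.15 = 667.15 K.
Since the cycle is reversible, η = 1 − T_C/T_H = 1 − 336.00/667.15 = 0.4964.
Q_H = W/η = 25.5/0.4964 = 51.37 kJ.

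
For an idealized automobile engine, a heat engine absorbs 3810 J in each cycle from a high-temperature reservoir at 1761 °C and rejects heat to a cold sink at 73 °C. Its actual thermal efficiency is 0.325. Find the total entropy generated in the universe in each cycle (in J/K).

ΔS_univ ≈ 5.557 J/K

T_H = 1761 °C → 1761 + 273.15 = 2034.15 K.
T_C = 73 °C → 73 + 273.15 = 346.15 K.
W = η·Q_H = 0.325 × 3810 = 1238 J, so Q_C = Q_H − W = 2572 J.
The hot reservoir loses entropy Q_H/T_H = 3810/2034.15 = 1.873 J/K; the cold reservoir gains Q_C/T_C = 2572/346.15 = 7.430 J/K.
ΔS_univ = −Q_H/T_H + Q_C/T_C = 5.557 J/K (> 0, since η = 0.325 < η_Carnot = 0.830).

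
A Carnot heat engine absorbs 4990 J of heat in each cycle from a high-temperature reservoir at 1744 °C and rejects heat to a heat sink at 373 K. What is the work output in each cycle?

W ≈ 4070 J

T_H = 1744 °C → 1744 + 273.15 = 2017.15 K.
For a reversible engine, η = 1 − T_C/T_H = 1 − 373.00/2017.15 = 0.8151.
W = η·Q_H = 0.8151 × 4990 = 4070 J.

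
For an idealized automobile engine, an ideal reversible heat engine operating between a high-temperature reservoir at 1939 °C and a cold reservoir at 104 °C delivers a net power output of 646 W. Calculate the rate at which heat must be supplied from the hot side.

T_H = 1939 °C → 1939 + 273.15 = 2212.15 K.
T_C = 104 °C → 104 + 273.15 = 377.15 K.
The Carnot efficiency is η = 1 − T_C/T_H = 1 − 377.15/2212.15 = 0.8295.
Q_H = W/η = 646/0.8295 = 778.8 W.

Q̇_H ≈ 778.8 W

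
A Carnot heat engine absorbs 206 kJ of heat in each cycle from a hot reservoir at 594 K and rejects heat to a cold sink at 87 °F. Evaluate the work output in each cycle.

T_C = 87 °F → (87 − 32) × 5/9 = 30.56 °C = 303.71 K.
Since the cycle is reversible, η = 1 − T_C/T_H = 1 − 303.71/594.00 = 0.4887.
W = η·Q_H = 0.4887 × 206 = 101 kJ.

W ≈ 101 kJ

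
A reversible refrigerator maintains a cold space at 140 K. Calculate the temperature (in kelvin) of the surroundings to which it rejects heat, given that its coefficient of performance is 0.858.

COP_R = T_C/(T_H − T_C) ⇒ T_H = T_C·(1 + 1/COP_R) = 140.00 × (1 + 1/0.858) = 303.2 K.

T_H ≈ 303.2 K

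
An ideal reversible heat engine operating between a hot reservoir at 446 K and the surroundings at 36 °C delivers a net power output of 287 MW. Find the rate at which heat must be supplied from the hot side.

T_C = 36 °C → 36 + 273.15 = 309.15 K.
η_rev = 1 − T_C/T_H = 1 − 309.15/446.00 = 0.3068.
Q_H = W/η = 287/0.3068 = 935.3 MW.

Q̇_H ≈ 935.3 MW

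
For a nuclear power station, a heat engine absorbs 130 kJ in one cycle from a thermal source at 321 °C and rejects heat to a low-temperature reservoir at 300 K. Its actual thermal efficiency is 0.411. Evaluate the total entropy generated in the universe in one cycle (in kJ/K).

T_H = 321 °C → 321 + 273.15 = 594.15 K.
W = η·Q_H = 0.411 × 130 = 53.43 kJ, so Q_C = Q_H − W = 76.57 kJ.
Reservoir entropy changes: ΔS_H = −Q_H/T_H = −130/594.15 = -0.2188 kJ/K and ΔS_C = +Q_C/T_C = 76.57/300.00 = 0.2552 kJ/K.
ΔS_univ = −Q_H/T_H + Q_C/T_C = 0.0364 kJ/K (> 0, since η = 0.411 < η_Carnot = 0.495).

ΔS_univ ≈ 0.0364 kJ/K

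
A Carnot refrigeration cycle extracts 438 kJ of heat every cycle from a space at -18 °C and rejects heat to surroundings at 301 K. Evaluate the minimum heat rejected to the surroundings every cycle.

Q_H ≈ 516.7 kJ

T_C = -18 °C → -18 + 273.15 = 255.15 K.
For a reversible cycle Q_H/Q_C = T_H/T_C, so Q_H = Q_C·T_H/T_C = 438 × 301.00/255.15 = 516.7 kJ.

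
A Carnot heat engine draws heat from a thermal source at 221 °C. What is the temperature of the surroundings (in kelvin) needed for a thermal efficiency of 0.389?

T_H = 221 °C → 221 + 273.15 = 494.15 K.
From η = 1 − T_C/T_H, T_C = T_H·(1 − η) = 494.15 × (1 − 0.389) = 302 K.

T_C ≈ 302 K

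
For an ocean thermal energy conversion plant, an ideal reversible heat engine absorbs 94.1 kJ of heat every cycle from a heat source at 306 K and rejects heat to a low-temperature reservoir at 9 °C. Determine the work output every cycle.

W ≈ 7.334 kJ

T_C = 9 °C → 9 + 273.15 = 282.15 K.
For a reversible engine, η = 1 − T_C/T_H = 1 − 282.15/306.00 = 0.0779.
W = η·Q_H = 0.0779 × 94.1 = 7.334 kJ.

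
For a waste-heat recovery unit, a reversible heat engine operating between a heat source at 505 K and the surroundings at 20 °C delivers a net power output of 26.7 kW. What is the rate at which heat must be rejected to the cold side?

Q̇_C ≈ 36.95 kW

T_C = 20 °C → 20 + 273.15 = 293.15 K.
Carnot efficiency: η = 1 − T_C/T_H = 1 − 293.15/505.00 = 0.4195.
Since Q_C/Q_H = T_C/T_H and Q_H = W/η, Q_C = W·T_C/(T_H − T_C) = 26.7 × 293.15/211.85 = 36.95 kW.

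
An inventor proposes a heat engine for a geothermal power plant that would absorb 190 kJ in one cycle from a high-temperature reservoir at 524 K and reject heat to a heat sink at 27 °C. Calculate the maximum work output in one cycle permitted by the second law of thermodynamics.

W_max ≈ 81.2 kJ

T_C = 27 °C → 27 + 273.15 = 300.15 K.
The second-law ceiling is the Carnot efficiency, η_max = 1 − T_C/T_H = 1 − 300.15/524.00 = 0.4272.
W_max = η_max · Q_H = 0.4272 × 190 = 81.2 kJ.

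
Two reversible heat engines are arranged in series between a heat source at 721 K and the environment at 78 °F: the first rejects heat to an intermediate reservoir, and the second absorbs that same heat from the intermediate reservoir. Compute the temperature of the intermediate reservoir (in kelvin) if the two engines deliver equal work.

T_m ≈ 509.9 K

T_C = 78 °F → (78 − 32) × 5/9 = 25.56 °C = 298.71 K.
For reversible stages Q_m = Q_H·(T_m/T_H). Setting W₁ = Q_H(1 − T_m/T_H) equal to W₂ = Q_m(1 − T_C/T_m) = Q_H·(T_m − T_C)/T_H gives T_H − T_m = T_m − T_C, so T_m = (T_H + T_C)/2 = (721.00 + 298.71)/2 = 509.9 K.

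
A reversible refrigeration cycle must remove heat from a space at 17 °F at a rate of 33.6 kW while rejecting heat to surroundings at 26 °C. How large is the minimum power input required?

T_H = 26 °C → 26 + 273.15 = 299.15 K.
T_C = 17 °F → (17 − 32) × 5/9 = -8.33 °C = 264.82 K.
For a reversible refrigerator, COP_R = T_C/(T_H − T_C) = 264.82/34.33 = 7.7131.
W = Q_C/COP_R = 33.6/7.7131 = 4.36 kW.

Ẇ_in ≈ 4.36 kW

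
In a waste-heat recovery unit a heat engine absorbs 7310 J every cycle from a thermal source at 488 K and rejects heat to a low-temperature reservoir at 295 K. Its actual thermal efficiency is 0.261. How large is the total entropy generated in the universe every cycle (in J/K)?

ΔS_univ ≈ 3.33 J/K

W = η·Q_H = 0.261 × 7310 = 1908 J, so Q_C = Q_H − W = 5402 J.
Entropy balance on the reservoirs: −Q_H/T_H = -14.98 J/K, +Q_C/T_C = 18.31 J/K.
ΔS_univ = −Q_H/T_H + Q_C/T_C = 3.33 J/K (> 0, since η = 0.261 < η_Carnot = 0.395).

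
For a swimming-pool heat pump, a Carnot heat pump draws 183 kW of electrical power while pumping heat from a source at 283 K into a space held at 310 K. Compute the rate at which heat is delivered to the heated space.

Q̇_H ≈ 2100 kW

The Carnot heat-pump COP is COP_HP = T_H/(T_H − T_C) = 310.00/27.00 = 11.4815.
Q_H = COP_HP · W = 11.4815 × 183 = 2100 kW.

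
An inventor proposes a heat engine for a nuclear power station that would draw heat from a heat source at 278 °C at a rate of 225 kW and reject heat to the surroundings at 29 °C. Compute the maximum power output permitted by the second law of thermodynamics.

Ẇ_max ≈ 101.7 kW

T_H = 278 °C → 278 + 273.15 = 551.15 K.
T_C = 29 °C → 29 + 273.15 = 302.15 K.
By the Carnot theorem, η_max = 1 − T_C/T_H = 1 − 302.15/551.15 = 0.4518.
W_max = η_max · Q_H = 0.4518 × 225 = 101.7 kW.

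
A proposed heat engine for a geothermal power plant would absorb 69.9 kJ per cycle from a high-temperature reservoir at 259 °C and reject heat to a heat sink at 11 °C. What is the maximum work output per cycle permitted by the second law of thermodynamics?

T_H = 259 °C → 259 + 273.15 = 532.15 K.
T_C = 11 °C → 11 + 273.15 = 284.15 K.
By the Carnot theorem, η_max = 1 − T_C/T_H = 1 − 284.15/532.15 = 0.4660.
W_max = η_max · Q_H = 0.4660 × 69.9 = 32.58 kJ.

W_max ≈ 32.58 kJ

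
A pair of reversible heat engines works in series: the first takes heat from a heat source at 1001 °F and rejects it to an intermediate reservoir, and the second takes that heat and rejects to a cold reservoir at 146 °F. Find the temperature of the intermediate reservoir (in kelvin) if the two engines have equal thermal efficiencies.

T_H = 1001 °F → (1001 − 32) × 5/9 = 538.33 °C = 811.48 K.
T_C = 146 °F → (146 − 32) × 5/9 = 63.33 °C = 336.48 K.
Equal efficiencies require 1 − T_m/T_H = 1 − T_C/T_m, i.e. T_m/T_H = T_C/T_m, so T_m = √(T_H·T_C) = √(811.48 × 336.48) = 522.5 K.

T_m ≈ 522.5 K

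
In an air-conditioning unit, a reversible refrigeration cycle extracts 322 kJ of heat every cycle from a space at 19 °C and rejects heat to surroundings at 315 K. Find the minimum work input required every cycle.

T_C = 19 °C → 19 + 273.15 = 292.15 K.
The reversible coefficient of performance is COP_R = T_C/(T_H − T_C) = 292.15/22.85 = 12.7856.
W = Q_C/COP_R = 322/12.7856 = 25.18 kJ.

W_in ≈ 25.18 kJ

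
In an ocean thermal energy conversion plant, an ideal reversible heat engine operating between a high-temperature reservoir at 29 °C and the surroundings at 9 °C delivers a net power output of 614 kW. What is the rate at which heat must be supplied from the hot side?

T_H = 29 °C → 29 + 273.15 = 302.15 K.
T_C = 9 °C → 9 + 273.15 = 282.15 K.
The Carnot efficiency is η = 1 − T_C/T_H = 1 − 282.15/302.15 = 0.0662.
Q_H = W/η = 614/0.0662 = 9280 kW.

Q̇_H ≈ 9280 kW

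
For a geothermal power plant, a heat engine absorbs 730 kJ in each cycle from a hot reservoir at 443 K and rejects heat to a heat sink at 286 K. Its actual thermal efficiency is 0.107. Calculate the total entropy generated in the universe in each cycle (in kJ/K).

W = η·Q_H = 0.107 × 730 = 78.11 kJ, so Q_C = Q_H − W = 651.9 kJ.
Reservoir entropy changes: ΔS_H = −Q_H/T_H = −730/443.00 = -1.648 kJ/K and ΔS_C = +Q_C/T_C = 651.9/286.00 = 2.279 kJ/K.
ΔS_univ = −Q_H/T_H + Q_C/T_C = 0.631 kJ/K (> 0, since η = 0.107 < η_Carnot = 0.354).

ΔS_univ ≈ 0.631 kJ/K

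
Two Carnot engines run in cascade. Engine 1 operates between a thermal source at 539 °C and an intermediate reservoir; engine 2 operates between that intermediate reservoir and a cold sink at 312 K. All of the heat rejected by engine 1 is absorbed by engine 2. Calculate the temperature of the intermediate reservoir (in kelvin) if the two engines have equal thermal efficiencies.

T_H = 539 °C → 539 + 273.15 = 812.15 K.
Equal efficiencies require 1 − T_m/T_H = 1 − T_C/T_m, i.e. T_m/T_H = T_C/T_m, so T_m = √(T_H·T_C) = √(812.15 × 312.00) = 503 K.

T_m ≈ 503 K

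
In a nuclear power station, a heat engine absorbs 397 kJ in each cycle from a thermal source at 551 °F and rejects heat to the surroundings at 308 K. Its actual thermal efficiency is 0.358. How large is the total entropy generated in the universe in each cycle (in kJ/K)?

T_H = 551 °F → (551 − 32) × 5/9 = 288.33 °C = 561.48 K.
W = η·Q_H = 0.358 × 397 = 142.1 kJ, so Q_C = Q_H − W = 254.9 kJ.
Reservoir entropy changes: ΔS_H = −Q_H/T_H = −397/561.48 = -0.7071 kJ/K and ΔS_C = +Q_C/T_C = 254.9/308.00 = 0.8275 kJ/K.
ΔS_univ = −Q_H/T_H + Q_C/T_C = 0.1205 kJ/K (> 0, since η = 0.358 < η_Carnot = 0.451).

ΔS_univ ≈ 0.1205 kJ/K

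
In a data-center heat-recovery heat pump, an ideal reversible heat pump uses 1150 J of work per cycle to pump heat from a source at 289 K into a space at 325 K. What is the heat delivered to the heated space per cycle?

Q_H ≈ 10380 J

COP_HP = T_H/(T_H − T_C) = 325.00/36.00 = 9.0278.
Q_H = COP_HP · W = 9.0278 × 1150 = 10380 J.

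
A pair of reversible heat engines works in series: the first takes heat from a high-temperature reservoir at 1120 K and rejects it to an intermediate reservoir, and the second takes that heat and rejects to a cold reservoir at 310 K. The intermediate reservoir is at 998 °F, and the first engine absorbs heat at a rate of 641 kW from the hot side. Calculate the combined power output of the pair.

Two reversible stages in series are equivalent to a single Carnot engine between T_H and T_C, so η_total = 1 − T_C/T_H = 1 − 310.00/1120.00 = 0.7232.
W_total = η_total · Q_H = 0.7232 × 641 = 464 kW.

Ẇ_total ≈ 464 kW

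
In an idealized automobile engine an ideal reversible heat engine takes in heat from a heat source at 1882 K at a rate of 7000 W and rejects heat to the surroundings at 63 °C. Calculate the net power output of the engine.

Ẇ ≈ 5750 W

T_C = 63 °C → 63 + 273.15 = 336.15 K.
Carnot efficiency: η = 1 − T_C/T_H = 1 − 336.15/1882.00 = 0.8214.
W = η·Q_H = 0.8214 × 7000 = 5750 W.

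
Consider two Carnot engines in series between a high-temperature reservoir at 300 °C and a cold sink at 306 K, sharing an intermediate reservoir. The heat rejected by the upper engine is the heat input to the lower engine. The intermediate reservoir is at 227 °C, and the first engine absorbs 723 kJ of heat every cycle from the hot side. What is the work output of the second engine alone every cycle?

W₂ ≈ 245 kJ

T_H = 300 °C → 300 + 273.15 = 573.15 K.
T_m = 227 °C → 227 + 273.15 = 500.15 K.
Heat entering the second stage: Q_m = Q_H·(T_m/T_H) = 723 × 500.15/573.15 = 631 kJ.
Second-stage efficiency η₂ = 1 − T_C/T_m = 1 − 306.00/500.15 = 0.3882, so W₂ = η₂·Q_m = 245 kJ.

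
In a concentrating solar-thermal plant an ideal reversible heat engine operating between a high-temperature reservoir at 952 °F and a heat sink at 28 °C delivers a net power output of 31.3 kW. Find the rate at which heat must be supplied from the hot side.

T_H = 952 °F → (952 − 32) × 5/9 = 511.11 °C = 784.26 K.
T_C = 28 °C → 28 + 273.15 = 301.15 K.
For a reversible engine, η = 1 − T_C/T_H = 1 − 301.15/784.26 = 0.6160.
Q_H = W/η = 31.3/0.6160 = 50.8 kW.

Q̇_H ≈ 50.8 kW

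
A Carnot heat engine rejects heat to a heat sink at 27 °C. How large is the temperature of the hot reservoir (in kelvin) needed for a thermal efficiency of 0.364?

T_H ≈ 472 K

T_C = 27 °C → 27 + 273.15 = 300.15 K.
From η = 1 − T_C/T_H, solving for T_H gives T_H = T_C/(1 − η) = 300.15/(1 − 0.364) = 472 K.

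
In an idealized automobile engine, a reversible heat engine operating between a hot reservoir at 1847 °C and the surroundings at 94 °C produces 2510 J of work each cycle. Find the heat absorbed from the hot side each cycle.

T_H = 1847 °C → 1847 + 273.15 = 2120.15 K.
T_C = 94 °C → 94 + 273.15 = 367.15 K.
For a reversible engine, η = 1 − T_C/T_H = 1 − 367.15/2120.15 = 0.8268.
Q_H = W/η = 2510/0.8268 = 3040 J.

Q_H ≈ 3040 J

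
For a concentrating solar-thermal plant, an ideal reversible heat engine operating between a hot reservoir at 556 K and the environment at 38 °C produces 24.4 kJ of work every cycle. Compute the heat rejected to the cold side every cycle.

Q_C ≈ 31.0 kJ

T_C = 38 °C → 38 + 273.15 = 311.15 K.
For a reversible engine, η = 1 − T_C/T_H = 1 − 311.15/556.00 = 0.4404.
Since Q_C/Q_H = T_C/T_H and Q_H = W/η, Q_C = W·T_C/(T_H − T_C) = 24.4 × 311.15/244.85 = 31.0 kJ.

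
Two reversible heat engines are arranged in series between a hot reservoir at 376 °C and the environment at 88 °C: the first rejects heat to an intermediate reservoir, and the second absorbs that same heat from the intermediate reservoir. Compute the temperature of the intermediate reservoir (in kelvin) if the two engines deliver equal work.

T_H = 376 °C → 376 + 273.15 = 649.15 K.
T_C = 88 °C → 88 + 273.15 = 361.15 K.
For reversible stages Q_m = Q_H·(T_m/T_H). Setting W₁ = Q_H(1 − T_m/T_H) equal to W₂ = Q_m(1 − T_C/T_m) = Q_H·(T_m − T_C)/T_H gives T_H − T_m = T_m − T_C, so T_m = (T_H + T_C)/2 = (649.15 + 361.15)/2 = 505 K.

T_m ≈ 505 K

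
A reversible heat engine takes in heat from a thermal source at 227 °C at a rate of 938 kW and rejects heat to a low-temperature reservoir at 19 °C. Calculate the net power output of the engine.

Ẇ ≈ 390 kW

T_H = 227 °C → 227 + 273.15 = 500.15 K.
T_C = 19 °C → 19 + 273.15 = 292.15 K.
Carnot efficiency: η = 1 − T_C/T_H = 1 − 292.15/500.15 = 0.4159.
W = η·Q_H = 0.4159 × 938 = 390 kW.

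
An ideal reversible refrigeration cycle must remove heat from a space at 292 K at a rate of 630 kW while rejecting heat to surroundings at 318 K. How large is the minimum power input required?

Carnot COP: COP_R = T_C/(T_H − T_C) = 292.00/26.00 = 11.2308.
W = Q_C/COP_R = 630/11.2308 = 56.10 kW.

Ẇ_in ≈ 56.10 kW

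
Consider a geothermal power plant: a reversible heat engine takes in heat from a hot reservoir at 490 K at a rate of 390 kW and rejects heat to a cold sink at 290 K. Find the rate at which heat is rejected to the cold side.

η_rev = 1 − T_C/T_H = 1 − 290.00/490.00 = 0.4082.
For a reversible cycle Q_C/Q_H = T_C/T_H, so Q_C = 390 × 290.00/490.00 = 231 kW.

Q̇_C ≈ 231 kW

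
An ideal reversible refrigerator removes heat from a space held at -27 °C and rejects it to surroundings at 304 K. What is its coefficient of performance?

T_C = -27 °C → -27 + 273.15 = 246.15 K.
For a reversible refrigerator, COP_R = T_C/(T_H − T_C) = 246.15/(304.00 − 246.15) = 4.25.

COP_R ≈ 4.25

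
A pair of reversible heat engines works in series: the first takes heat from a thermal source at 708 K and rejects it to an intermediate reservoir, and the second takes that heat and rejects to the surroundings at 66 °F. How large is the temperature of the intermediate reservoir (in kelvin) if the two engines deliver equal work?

T_m ≈ 500.0 K

T_C = 66 °F → (66 − 32) × 5/9 = 18.89 °C = 292.04 K.
For reversible stages Q_m = Q_H·(T_m/T_H). Setting W₁ = Q_H(1 − T_m/T_H) equal to W₂ = Q_m(1 − T_C/T_m) = Q_H·(T_m − T_C)/T_H gives T_H − T_m = T_m − T_C, so T_m = (T_H + T_C)/2 = (708.00 + 292.04)/2 = 500.0 K.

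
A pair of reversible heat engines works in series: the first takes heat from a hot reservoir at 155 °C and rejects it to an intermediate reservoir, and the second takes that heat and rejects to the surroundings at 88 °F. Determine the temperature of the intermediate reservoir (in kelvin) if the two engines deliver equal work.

T_m ≈ 366.2 K

T_H = 155 °C → 155 + 273.15 = 428.15 K.
T_C = 88 °F → (88 − 32) × 5/9 = 31.11 °C = 304.26 K.
For reversible stages Q_m = Q_H·(T_m/T_H). Setting W₁ = Q_H(1 − T_m/T_H) equal to W₂ = Q_m(1 − T_C/T_m) = Q_H·(T_m − T_C)/T_H gives T_H − T_m = T_m − T_C, so T_m = (T_H + T_C)/2 = (428.15 + 304.26)/2 = 366.2 K.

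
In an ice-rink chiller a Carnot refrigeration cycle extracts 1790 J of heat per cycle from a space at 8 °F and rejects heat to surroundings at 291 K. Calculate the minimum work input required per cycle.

W_in ≈ 215 J

T_C = 8 °F → (8 − 32) × 5/9 = -13.33 °C = 259.82 K.
COP_R = T_C/(T_H − T_C) = 259.82/31.18 = 8.3319.
W = Q_C/COP_R = 1790/8.3319 = 215 J.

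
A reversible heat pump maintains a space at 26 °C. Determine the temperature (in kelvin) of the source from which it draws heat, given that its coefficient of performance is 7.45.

T_C ≈ 259.0 K

T_H = 26 °C → 26 + 273.15 = 299.15 K.
COP_HP = T_H/(T_H − T_C) ⇒ T_C = T_H·(COP_HP − 1)/COP_HP = 299.15 × (7.45 − 1)/7.45 = 259.0 K.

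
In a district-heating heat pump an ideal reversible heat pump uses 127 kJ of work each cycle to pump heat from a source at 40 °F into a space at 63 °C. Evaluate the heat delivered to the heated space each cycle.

T_H = 63 °C → 63 + 273.15 = 336.15 K.
T_C = 40 °F → (40 − 32) × 5/9 = 4.44 °C = 277.59 K.
For a reversible heat pump, COP_HP = T_H/(T_H − T_C) = 336.15/58.56 = 5.7407.
Q_H = COP_HP · W = 5.7407 × 127 = 729.1 kJ.

Q_H ≈ 729.1 kJ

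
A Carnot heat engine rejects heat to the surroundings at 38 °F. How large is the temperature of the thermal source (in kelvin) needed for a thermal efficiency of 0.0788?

T_H ≈ 300 K

T_C = 38 °F → (38 − 32) × 5/9 = 3.33 °C = 276.48 K.
From η = 1 − T_C/T_H, solving for T_H gives T_H = T_C/(1 − η) = 276.48/(1 − 0.0788) = 300 K.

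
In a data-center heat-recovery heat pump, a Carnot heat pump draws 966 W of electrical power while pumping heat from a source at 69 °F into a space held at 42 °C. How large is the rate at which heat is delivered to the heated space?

Q̇_H ≈ 14200 W

T_H = 42 °C → 42 + 273.15 = 315.15 K.
T_C = 69 °F → (69 − 32) × 5/9 = 20.56 °C = 293.71 K.
The Carnot heat-pump COP is COP_HP = T_H/(T_H − T_C) = 315.15/21.44 = 14.6961.
Q_H = COP_HP · W = 14.6961 × 966 = 14200 W.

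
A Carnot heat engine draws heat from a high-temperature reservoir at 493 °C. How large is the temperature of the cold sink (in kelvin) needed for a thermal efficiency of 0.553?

T_C ≈ 342.5 K

T_H = 493 °C → 493 + 273.15 = 766.15 K.
From η = 1 − T_C/T_H, T_C = T_H·(1 − η) = 766.15 × (1 − 0.553) = 342.5 K.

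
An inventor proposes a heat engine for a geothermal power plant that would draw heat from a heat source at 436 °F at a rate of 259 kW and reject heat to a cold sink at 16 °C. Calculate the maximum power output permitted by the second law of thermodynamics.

T_H = 436 °F → (436 − 32) × 5/9 = 224.44 °C = 497.59 K.
T_C = 16 °C → 16 + 273.15 = 289.15 K.
The upper bound on efficiency is η_max = 1 − T_C/T_H = 1 − 289.15/497.59 = 0.4189.
W_max = η_max · Q_H = 0.4189 × 259 = 108 kW.

Ẇ_max ≈ 108 kW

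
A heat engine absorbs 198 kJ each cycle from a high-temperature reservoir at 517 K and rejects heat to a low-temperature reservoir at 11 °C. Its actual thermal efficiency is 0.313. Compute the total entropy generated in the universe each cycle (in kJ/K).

ΔS_univ ≈ 0.0957 kJ/K

T_C = 11 °C → 11 + 273.15 = 284.15 K.
W = η·Q_H = 0.313 × 198 = 61.97 kJ, so Q_C = Q_H − W = 136.0 kJ.
Entropy balance on the reservoirs: −Q_H/T_H = -0.3830 kJ/K, +Q_C/T_C = 0.4787 kJ/K.
ΔS_univ = −Q_H/T_H + Q_C/T_C = 0.0957 kJ/K (> 0, since η = 0.313 < η_Carnot = 0.450).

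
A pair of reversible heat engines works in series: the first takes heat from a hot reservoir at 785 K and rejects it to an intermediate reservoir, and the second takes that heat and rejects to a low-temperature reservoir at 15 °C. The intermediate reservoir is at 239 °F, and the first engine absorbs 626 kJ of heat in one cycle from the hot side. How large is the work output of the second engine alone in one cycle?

T_C = 15 °C → 15 + 273.15 = 288.15 K.
T_m = 239 °F → (239 − 32) × 5/9 = 115.00 °C = 388.15 K.
Heat entering the second stage: Q_m = Q_H·(T_m/T_H) = 626 × 388.15/785.00 = 310 kJ.
Second-stage efficiency η₂ = 1 − T_C/T_m = 1 − 288.15/388.15 = 0.2576, so W₂ = η₂·Q_m = 79.7 kJ.

W₂ ≈ 79.7 kJ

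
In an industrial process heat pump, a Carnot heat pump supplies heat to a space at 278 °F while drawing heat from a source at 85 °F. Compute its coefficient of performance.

COP_HP ≈ 3.822

T_H = 278 °F → (278 − 32) × 5/9 = 136.67 °C = 409.82 K.
T_C = 85 °F → (85 − 32) × 5/9 = 29.44 °C = 302.59 K.
The Carnot heat-pump COP is COP_HP = T_H/(T_H − T_C) = 409.82/(409.82 − 302.59) = 3.822.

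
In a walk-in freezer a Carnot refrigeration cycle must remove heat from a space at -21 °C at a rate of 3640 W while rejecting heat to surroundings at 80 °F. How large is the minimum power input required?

Ẇ_in ≈ 688 W

T_H = 80 °F → (80 − 32) × 5/9 = 26.67 °C = 299.82 K.
T_C = -21 °C → -21 + 273.15 = 252.15 K.
For a reversible refrigerator, COP_R = T_C/(T_H − T_C) = 252.15/47.67 = 5.2899.
W = Q_C/COP_R = 3640/5.2899 = 688 W.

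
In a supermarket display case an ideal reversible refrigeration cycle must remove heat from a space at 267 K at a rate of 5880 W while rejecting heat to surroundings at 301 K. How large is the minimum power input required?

The reversible coefficient of performance is COP_R = T_C/(T_H − T_C) = 267.00/34.00 = 7.8529.
W = Q_C/COP_R = 5880/7.8529 = 749 W.

Ẇ_in ≈ 749 W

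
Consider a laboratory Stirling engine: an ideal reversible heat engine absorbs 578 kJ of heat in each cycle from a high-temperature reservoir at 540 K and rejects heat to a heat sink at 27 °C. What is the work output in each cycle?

T_C = 27 °C → 27 + 273.15 = 300.15 K.
Since the cycle is reversible, η = 1 − T_C/T_H = 1 − 300.15/540.00 = 0.4442.
W = η·Q_H = 0.4442 × 578 = 257 kJ.

W ≈ 257 kJ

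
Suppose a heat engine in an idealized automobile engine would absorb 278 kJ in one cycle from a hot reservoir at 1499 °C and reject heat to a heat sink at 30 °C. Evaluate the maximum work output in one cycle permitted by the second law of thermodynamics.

W_max ≈ 230 kJ

T_H = 1499 °C → 1499 + 273.15 = 1772.15 K.
T_C = 30 °C → 30 + 273.15 = 303.15 K.
The upper bound on efficiency is η_max = 1 − T_C/T_H = 1 − 303.15/1772.15 = 0.8289.
W_max = η_max · Q_H = 0.8289 × 278 = 230 kJ.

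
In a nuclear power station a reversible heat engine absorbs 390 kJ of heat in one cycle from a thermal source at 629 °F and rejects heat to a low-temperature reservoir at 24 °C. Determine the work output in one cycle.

T_H = 629 °F → (629 − 32) × 5/9 = 331.67 °C = 604.82 K.
T_C = 24 °C → 24 + 273.15 = 297.15 K.
Carnot efficiency: η = 1 − T_C/T_H = 1 − 297.15/604.82 = 0.5087.
W = η·Q_H = 0.5087 × 390 = 198 kJ.

W ≈ 198 kJ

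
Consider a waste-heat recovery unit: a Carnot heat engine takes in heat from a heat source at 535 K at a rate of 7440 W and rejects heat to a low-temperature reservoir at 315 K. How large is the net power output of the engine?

Ẇ ≈ 3059 W

η_rev = 1 − T_C/T_H = 1 − 315.00/535.00 = 0.4112.
W = η·Q_H = 0.4112 × 7440 = 3059 W.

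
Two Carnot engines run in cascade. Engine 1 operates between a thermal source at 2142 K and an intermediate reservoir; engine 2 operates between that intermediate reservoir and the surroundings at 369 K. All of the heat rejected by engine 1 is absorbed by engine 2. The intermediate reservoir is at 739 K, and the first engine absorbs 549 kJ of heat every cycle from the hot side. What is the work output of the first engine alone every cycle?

First-stage efficiency η₁ = 1 − T_m/T_H = 1 − 739.00/2142.00 = 0.6550.
W₁ = η₁·Q_H = 0.6550 × 549 = 360 kJ.

W₁ ≈ 360 kJ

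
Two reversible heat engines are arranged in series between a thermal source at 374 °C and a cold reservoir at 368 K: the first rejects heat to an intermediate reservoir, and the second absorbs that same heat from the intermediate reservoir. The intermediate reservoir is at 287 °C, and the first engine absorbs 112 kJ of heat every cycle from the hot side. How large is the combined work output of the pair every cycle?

T_H = 374 °C → 374 + 273.15 = 647.15 K.
Two reversible stages in series are equivalent to a single Carnot engine between T_H and T_C, so η_total = 1 − T_C/T_H = 1 − 368.00/647.15 = 0.4314.
W_total = η_total · Q_H = 0.4314 × 112 = 48.3 kJ.

W_total ≈ 48.3 kJ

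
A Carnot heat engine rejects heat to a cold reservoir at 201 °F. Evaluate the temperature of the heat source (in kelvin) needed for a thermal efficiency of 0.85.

T_H ≈ 2450 K

T_C = 201 °F → (201 − 32) × 5/9 = 93.89 °C = 367.04 K.
From η = 1 − T_C/T_H, solving for T_H gives T_H = T_C/(1 − η) = 367.04/(1 − 0.85) = 2450 K.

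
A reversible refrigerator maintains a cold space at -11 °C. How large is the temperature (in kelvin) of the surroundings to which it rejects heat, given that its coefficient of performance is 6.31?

T_C = -11 °C → -11 + 273.15 = 262.15 K.
COP_R = T_C/(T_H − T_C) ⇒ T_H = T_C·(1 + 1/COP_R) = 262.15 × (1 + 1/6.31) = 304 K.

T_H ≈ 304 K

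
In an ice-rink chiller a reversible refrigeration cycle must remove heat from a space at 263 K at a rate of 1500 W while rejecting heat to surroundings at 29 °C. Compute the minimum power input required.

Ẇ_in ≈ 223.3 W

T_H = 29 °C → 29 + 273.15 = 302.15 K.
Carnot COP: COP_R = T_C/(T_H − T_C) = 263.00/39.15 = 6.7178.
W = Q_C/COP_R = 1500/6.7178 = 223.3 W.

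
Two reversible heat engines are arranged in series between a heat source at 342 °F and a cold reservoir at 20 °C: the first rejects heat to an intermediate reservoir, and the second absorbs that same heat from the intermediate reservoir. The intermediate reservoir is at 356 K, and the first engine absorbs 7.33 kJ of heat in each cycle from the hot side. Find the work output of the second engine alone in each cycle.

T_H = 342 °F → (342 − 32) × 5/9 = 172.22 °C = 445.37 K.
T_C = 20 °C → 20 + 273.15 = 293.15 K.
Heat entering the second stage: Q_m = Q_H·(T_m/T_H) = 7.33 × 356.00/445.37 = 5.86 kJ.
Second-stage efficiency η₂ = 1 − T_C/T_m = 1 − 293.15/356.00 = 0.1765, so W₂ = η₂·Q_m = 1.03 kJ.

W₂ ≈ 1.03 kJ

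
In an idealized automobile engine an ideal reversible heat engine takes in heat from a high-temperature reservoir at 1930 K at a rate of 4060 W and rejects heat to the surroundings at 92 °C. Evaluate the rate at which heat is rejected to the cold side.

T_C = 92 °C → 92 + 273.15 = 365.15 K.
η_rev = 1 − T_C/T_H = 1 − 365.15/1930.00 = 0.8108.
For a reversible cycle Q_C/Q_H = T_C/T_H, so Q_C = 4060 × 365.15/1930.00 = 768.1 W.

Q̇_C ≈ 768.1 W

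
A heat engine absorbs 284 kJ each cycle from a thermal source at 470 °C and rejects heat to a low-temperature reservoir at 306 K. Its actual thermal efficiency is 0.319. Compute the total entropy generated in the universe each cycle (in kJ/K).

ΔS_univ ≈ 0.250 kJ/K

T_H = 470 °C → 470 + 273.15 = 743.15 K.
W = η·Q_H = 0.319 × 284 = 90.60 kJ, so Q_C = Q_H − W = 193.4 kJ.
Reservoir entropy changes: ΔS_H = −Q_H/T_H = −284/743.15 = -0.3822 kJ/K and ΔS_C = +Q_C/T_C = 193.4/306.00 = 0.6320 kJ/K.
ΔS_univ = −Q_H/T_H + Q_C/T_C = 0.250 kJ/K (> 0, since η = 0.319 < η_Carnot = 0.588).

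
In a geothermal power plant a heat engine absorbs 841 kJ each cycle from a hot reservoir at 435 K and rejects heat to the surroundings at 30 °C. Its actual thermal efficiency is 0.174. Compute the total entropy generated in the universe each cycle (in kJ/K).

T_C = 30 °C → 30 + 273.15 = 303.15 K.
W = η·Q_H = 0.174 × 841 = 146.3 kJ, so Q_C = Q_H − W = 694.7 kJ.
Entropy balance on the reservoirs: −Q_H/T_H = -1.933 kJ/K, +Q_C/T_C = 2.291 kJ/K.
ΔS_univ = −Q_H/T_H + Q_C/T_C = 0.358 kJ/K (> 0, since η = 0.174 < η_Carnot = 0.303).

ΔS_univ ≈ 0.358 kJ/K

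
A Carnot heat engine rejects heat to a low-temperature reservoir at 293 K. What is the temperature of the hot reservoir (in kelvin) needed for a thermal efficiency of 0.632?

From η = 1 − T_C/T_H, solving for T_H gives T_H = T_C/(1 − η) = 293.00/(1 − 0.632) = 796 K.

T_H ≈ 796 K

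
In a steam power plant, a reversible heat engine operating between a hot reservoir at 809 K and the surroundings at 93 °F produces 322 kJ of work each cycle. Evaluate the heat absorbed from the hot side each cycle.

Q_H ≈ 519 kJ

T_C = 93 °F → (93 − 32) × 5/9 = 33.89 °C = 307.04 K.
For a reversible engine, η = 1 − T_C/T_H = 1 − 307.04/809.00 = 0.6205.
Q_H = W/η = 322/0.6205 = 519 kJ.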